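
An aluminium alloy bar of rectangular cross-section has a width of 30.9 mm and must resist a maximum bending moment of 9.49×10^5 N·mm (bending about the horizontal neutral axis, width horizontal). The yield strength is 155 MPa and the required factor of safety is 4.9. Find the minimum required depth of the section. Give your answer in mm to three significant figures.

h = 76.3 mm

σ_allow = 155/4.9 = 31.63 MPa.
For a rectangular section σ = 6M/(bh²), so h² = 6M/(b σ_allow) = 6×949000/(30.9×31.63) = 5825 mm².
h = 76.32 mm.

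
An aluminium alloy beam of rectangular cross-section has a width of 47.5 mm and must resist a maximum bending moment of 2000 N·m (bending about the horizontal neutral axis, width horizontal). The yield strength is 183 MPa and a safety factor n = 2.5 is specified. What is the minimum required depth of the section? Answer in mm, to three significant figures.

h = 58.7 mm

σ_allow = 183/2.5 = 73.20 MPa.
For a rectangular section σ = 6M/(bh²), so h² = 6M/(b σ_allow) = 6×2000000/(47.5×73.20) = 3451 mm².
h = 58.75 mm.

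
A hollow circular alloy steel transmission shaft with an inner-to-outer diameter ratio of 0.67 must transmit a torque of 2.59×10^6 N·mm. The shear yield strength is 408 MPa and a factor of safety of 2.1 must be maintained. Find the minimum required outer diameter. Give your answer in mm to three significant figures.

τ_allow = 408/2.1 = 194.3 MPa.
For a hollow shaft τ = 16T/[πd_o³(1−k⁴)] with k = 0.67, so 1−k⁴ = 0.7985.
d_o³ = 16T/[π τ_allow (1−k⁴)] = 16×2590000/(π×194.3×0.7985) = 85030 mm³.
d_o = 43.97 mm.

d_o = 44.0 mm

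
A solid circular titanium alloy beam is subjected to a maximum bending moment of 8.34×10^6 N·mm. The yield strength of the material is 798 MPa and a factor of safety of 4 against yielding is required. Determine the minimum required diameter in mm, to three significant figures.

σ_allow = 798/4 = 199.5 MPa.
For a solid circular section σ = 32M/(πd³), so d³ = 32M/(π σ_allow) = 32×8340000/(π×199.5) = 425800 mm³.
d = 75.23 mm.

d = 75.2 mm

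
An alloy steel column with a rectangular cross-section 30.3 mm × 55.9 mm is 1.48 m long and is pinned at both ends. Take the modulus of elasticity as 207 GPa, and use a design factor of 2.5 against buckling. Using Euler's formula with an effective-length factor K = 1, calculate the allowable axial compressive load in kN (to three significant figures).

P_allow = 48.3 kN

Buckling occurs about the weak axis: I_min = h·b³/12 = 55.9×30.3³/12 = 129600 mm⁴ (b = 30.3 mm is the smaller dimension).
Effective length L_e = KL = 1×1.48 m = 1480 mm.
Euler critical load P_cr = π²EI/L_e² = π²×207000×129600/1480² = 120900 N.
P_allow = P_cr/n = 120900/2.5 = 48350 N.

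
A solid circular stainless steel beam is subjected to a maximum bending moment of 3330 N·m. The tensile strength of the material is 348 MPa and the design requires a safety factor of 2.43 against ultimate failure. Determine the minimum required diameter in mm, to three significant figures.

σ_allow = 348/2.43 = 143.2 MPa.
For a solid circular section σ = 32M/(πd³), so d³ = 32M/(π σ_allow) = 32×3330000/(π×143.2) = 236800 mm³.
d = 61.87 mm.

d = 61.9 mm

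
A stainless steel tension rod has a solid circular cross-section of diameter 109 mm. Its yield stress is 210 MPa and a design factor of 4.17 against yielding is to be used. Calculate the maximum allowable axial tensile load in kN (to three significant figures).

F_allow = 470 kN

σ_allow = 210/4.17 = 50.36 MPa.
A = πd²/4 = π×109²/4 = 9331 mm².
F_allow = σ_allow × A = 50.36×9331 = 469900 N.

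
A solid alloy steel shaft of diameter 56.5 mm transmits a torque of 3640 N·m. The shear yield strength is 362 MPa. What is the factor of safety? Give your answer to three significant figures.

n = 3.52

τ = 16T/(πd³) = 16×3640000/(π×56.5³) = 102.8 MPa.
n = τ_limit/τ = 362/102.8 = 3.522.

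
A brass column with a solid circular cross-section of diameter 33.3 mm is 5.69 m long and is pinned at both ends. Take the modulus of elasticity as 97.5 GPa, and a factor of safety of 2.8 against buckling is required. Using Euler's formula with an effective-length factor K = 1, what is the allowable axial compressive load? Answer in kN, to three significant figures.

I = πd⁴/64 = π×33.3⁴/64 = 60360 mm⁴.
Effective length L_e = KL = 1×5.69 m = 5690 mm.
Euler critical load P_cr = π²EI/L_e² = π²×97500×60360/5690² = 1794 N.
P_allow = P_cr/n = 1794/2.8 = 640.7 N.

P_allow = 0.641 kN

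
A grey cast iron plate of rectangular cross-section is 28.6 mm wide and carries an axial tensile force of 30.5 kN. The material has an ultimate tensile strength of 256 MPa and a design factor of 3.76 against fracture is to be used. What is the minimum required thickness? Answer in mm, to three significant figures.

σ_allow = 256/3.76 = 68.09 MPa.
Required area A = F/σ_allow = 30500/68.09 = 448.0 mm².
t = A/w = 448.0/28.6 = 15.66 mm.

t = 15.7 mm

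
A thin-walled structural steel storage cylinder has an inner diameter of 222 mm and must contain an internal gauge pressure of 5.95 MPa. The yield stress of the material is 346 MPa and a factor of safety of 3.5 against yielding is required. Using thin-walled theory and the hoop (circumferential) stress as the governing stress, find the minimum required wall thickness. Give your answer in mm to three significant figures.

t = 6.68 mm

σ_allow = 346/3.5 = 98.86 MPa.
Hoop stress σ_h = pD/(2t), so t = pD/(2σ_allow) = 5.95×222/(2×98.86) = 6.681 mm.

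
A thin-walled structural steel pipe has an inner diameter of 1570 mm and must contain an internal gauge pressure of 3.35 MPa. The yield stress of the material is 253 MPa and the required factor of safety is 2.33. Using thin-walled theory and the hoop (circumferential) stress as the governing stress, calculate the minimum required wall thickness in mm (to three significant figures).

t = 24.2 mm

σ_allow = 253/2.33 = 108.6 MPa.
Hoop stress σ_h = pD/(2t), so t = pD/(2σ_allow) = 3.35×1570/(2×108.6) = 24.22 mm.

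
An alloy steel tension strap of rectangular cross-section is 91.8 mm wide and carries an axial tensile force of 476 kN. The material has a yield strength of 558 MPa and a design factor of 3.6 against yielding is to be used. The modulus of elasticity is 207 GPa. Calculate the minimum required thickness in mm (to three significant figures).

σ_allow = 558/3.6 = 155.0 MPa.
Required area A = F/σ_allow = 476000/155.0 = 3071 mm².
t = A/w = 3071/91.8 = 33.45 mm.

t = 33.5 mm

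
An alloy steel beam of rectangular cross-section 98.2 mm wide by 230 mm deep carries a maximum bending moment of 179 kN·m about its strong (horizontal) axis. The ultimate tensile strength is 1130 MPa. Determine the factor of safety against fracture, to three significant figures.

n = 5.47

Section modulus S = bh²/6 = 98.2×230²/6 = 865800 mm³.
σ = M/S = 1.7900×10^8/865800 = 206.7 MPa.
n = 1130/206.7 = 5.466.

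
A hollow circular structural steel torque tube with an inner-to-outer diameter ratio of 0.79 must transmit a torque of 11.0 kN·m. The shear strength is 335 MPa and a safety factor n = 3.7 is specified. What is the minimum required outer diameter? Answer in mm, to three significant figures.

τ_allow = 335/3.7 = 90.54 MPa.
For a hollow shaft τ = 16T/[πd_o³(1−k⁴)] with k = 0.79, so 1−k⁴ = 0.6105.
d_o³ = 16T/[π τ_allow (1−k⁴)] = 16×1.1000×10^7/(π×90.54×0.6105) = 1.014×10^6 mm³.
d_o = 100.4 mm.

d_o = 100 mm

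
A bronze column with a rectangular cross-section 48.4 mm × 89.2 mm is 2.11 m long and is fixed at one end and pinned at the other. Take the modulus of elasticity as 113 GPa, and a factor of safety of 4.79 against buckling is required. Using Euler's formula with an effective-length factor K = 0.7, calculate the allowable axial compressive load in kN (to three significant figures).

P_allow = 90.0 kN

Buckling occurs about the weak axis: I_min = h·b³/12 = 89.2×48.4³/12 = 842800 mm⁴ (b = 48.4 mm is the smaller dimension).
Effective length L_e = KL = 0.7×2.11 m = 1477 mm.
Euler critical load P_cr = π²EI/L_e² = π²×113000×842800/1477² = 430900 N.
P_allow = P_cr/n = 430900/4.79 = 89950 N.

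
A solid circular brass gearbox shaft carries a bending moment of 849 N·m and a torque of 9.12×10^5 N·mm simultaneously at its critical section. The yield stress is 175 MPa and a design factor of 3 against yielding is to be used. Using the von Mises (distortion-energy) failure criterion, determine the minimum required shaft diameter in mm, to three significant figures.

σ_allow = σ_y/n = 175/3 = 58.33 MPa.
For a solid shaft σ_b = 32M/(πd³) and τ = 16T/(πd³), so the von Mises stress is σ' = (16/πd³)·√(4M²+3T²).
√(4M²+3T²) = √(4×(849000)² + 3×(912000)²) = 2.319×10^6 N·mm.
d³ = 16×2.319×10^6/(π×58.33) = 202500 mm³.
d = 58.72 mm.

d = 58.7 mm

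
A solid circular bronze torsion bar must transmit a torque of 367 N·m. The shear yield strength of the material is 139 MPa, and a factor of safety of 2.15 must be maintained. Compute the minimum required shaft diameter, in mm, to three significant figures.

Allowable shear stress τ_allow = 139/2.15 = 64.65 MPa.
For a solid shaft τ = 16T/(πd³), so d³ = 16T/(π τ_allow) = 16×367000/(π×64.65) = 28910 mm³.
d = (28910)^(1/3) = 30.69 mm.

d = 30.7 mm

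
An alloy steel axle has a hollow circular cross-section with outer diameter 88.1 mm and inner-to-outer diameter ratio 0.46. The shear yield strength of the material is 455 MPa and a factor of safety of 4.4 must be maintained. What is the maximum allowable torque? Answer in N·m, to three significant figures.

T_allow = 13300 N·m

τ_allow = 455/4.4 = 103.4 MPa.
For a hollow shaft T_allow = τ_allow·πd_o³(1−k⁴)/16 with 1−k⁴ = 0.9552, so πd_o³(1−k⁴)/16 = 128300 mm³.
T_allow = 103.4×128300 = 1.326×10^7 N·mm = 13260 N·m.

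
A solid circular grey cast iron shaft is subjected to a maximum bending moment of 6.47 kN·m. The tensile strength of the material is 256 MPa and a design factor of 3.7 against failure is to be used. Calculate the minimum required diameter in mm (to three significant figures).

σ_allow = 256/3.7 = 69.19 MPa.
For a solid circular section σ = 32M/(πd³), so d³ = 32M/(π σ_allow) = 32×6470000/(π×69.19) = 952500 mm³.
d = 98.39 mm.

d = 98.4 mm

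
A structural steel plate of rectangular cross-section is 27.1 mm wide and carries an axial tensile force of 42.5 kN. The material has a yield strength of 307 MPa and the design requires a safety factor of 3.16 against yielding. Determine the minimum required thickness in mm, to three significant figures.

σ_allow = 307/3.16 = 97.15 MPa.
Required area A = F/σ_allow = 42500/97.15 = 437.5 mm².
t = A/w = 437.5/27.1 = 16.14 mm.

t = 16.1 mm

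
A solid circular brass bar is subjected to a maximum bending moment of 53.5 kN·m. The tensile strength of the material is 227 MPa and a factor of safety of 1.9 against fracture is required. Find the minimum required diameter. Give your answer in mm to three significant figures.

σ_allow = 227/1.9 = 119.5 MPa.
For a solid circular section σ = 32M/(πd³), so d³ = 32M/(π σ_allow) = 32×5.3500×10^7/(π×119.5) = 4.561×10^6 mm³.
d = 165.8 mm.

d = 166 mm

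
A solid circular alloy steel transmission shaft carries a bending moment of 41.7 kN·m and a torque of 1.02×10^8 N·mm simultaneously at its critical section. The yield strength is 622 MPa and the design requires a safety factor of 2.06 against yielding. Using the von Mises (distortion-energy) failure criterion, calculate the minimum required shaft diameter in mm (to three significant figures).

σ_allow = σ_y/n = 622/2.06 = 301.9 MPa.
For a solid shaft σ_b = 32M/(πd³) and τ = 16T/(πd³), so the von Mises stress is σ' = (16/πd³)·√(4M²+3T²).
√(4M²+3T²) = √(4×(4.170×10^7)² + 3×(1.020×10^8)²) = 1.954×10^8 N·mm.
d³ = 16×1.954×10^8/(π×301.9) = 3.295×10^6 mm³.
d = 148.8 mm.

d = 149 mm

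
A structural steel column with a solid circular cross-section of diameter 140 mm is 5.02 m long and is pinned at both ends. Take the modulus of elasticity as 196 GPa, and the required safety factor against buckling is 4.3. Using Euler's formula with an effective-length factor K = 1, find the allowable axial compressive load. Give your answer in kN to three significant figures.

I = πd⁴/64 = π×140⁴/64 = 1.886×10^7 mm⁴.
Effective length L_e = KL = 1×5.02 m = 5020 mm.
Euler critical load P_cr = π²EI/L_e² = π²×196000×1.886×10^7/5020² = 1.448×10^6 N.
P_allow = P_cr/n = 1.448×10^6/4.3 = 336600 N.

P_allow = 337 kN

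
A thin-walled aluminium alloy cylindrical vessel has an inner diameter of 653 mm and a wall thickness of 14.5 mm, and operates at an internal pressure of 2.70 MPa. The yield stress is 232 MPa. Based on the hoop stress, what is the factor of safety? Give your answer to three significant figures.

σ_h = pD/(2t) = 2.70×653/(2×14.5) = 60.80 MPa.
n = 232/60.80 = 3.816.

n = 3.82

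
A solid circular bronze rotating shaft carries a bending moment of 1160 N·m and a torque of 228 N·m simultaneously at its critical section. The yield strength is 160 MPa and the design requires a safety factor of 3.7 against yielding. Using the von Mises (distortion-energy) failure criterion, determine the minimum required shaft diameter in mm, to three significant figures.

d = 65.2 mm

σ_allow = σ_y/n = 160/3.7 = 43.24 MPa.
For a solid shaft σ_b = 32M/(πd³) and τ = 16T/(πd³), so the von Mises stress is σ' = (16/πd³)·√(4M²+3T²).
√(4M²+3T²) = √(4×(1.160×10^6)² + 3×(228000)²) = 2.353×10^6 N·mm.
d³ = 16×2.353×10^6/(π×43.24) = 277200 mm³.
d = 65.20 mm.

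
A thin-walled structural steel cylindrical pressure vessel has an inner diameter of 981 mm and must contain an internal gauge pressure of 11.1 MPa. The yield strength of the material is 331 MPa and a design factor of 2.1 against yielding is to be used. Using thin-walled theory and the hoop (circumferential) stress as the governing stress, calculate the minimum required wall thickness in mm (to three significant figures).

σ_allow = 331/2.1 = 157.6 MPa.
Hoop stress σ_h = pD/(2t), so t = pD/(2σ_allow) = 11.1×981/(2×157.6) = 34.54 mm.

t = 34.5 mm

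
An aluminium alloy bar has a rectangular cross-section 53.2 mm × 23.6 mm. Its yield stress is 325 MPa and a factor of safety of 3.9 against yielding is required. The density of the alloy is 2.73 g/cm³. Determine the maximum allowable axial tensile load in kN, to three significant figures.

σ_allow = 325/3.9 = 83.33 MPa.
A = 53.2×23.6 = 1256 mm².
F_allow = σ_allow × A = 83.33×1256 = 104600 N.

F_allow = 105 kN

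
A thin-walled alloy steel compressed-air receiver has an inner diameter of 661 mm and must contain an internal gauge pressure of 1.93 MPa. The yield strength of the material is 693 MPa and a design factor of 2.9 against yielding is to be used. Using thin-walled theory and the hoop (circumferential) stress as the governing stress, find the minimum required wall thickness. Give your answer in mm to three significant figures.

t = 2.67 mm

σ_allow = 693/2.9 = 239.0 MPa.
Hoop stress σ_h = pD/(2t), so t = pD/(2σ_allow) = 1.93×661/(2×239.0) = 2.669 mm.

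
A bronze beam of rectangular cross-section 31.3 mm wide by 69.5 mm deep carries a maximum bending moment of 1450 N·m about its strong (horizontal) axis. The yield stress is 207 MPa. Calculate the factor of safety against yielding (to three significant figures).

n = 3.60

Section modulus S = bh²/6 = 31.3×69.5²/6 = 25200 mm³.
σ = M/S = 1450000/25200 = 57.54 MPa.
n = 207/57.54 = 3.597.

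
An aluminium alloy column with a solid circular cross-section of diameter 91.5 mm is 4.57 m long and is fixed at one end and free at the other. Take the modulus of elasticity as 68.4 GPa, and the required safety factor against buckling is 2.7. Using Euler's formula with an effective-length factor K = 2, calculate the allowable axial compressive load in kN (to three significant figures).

I = πd⁴/64 = π×91.5⁴/64 = 3.441×10^6 mm⁴.
Effective length L_e = KL = 2×4.57 m = 9140 mm.
Euler critical load P_cr = π²EI/L_e² = π²×68400×3.441×10^6/9140² = 27800 N.
P_allow = P_cr/n = 27800/2.7 = 10300 N.

P_allow = 10.3 kN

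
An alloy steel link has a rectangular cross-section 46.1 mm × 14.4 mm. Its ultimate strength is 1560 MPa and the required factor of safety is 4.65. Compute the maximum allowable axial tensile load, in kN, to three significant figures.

F_allow = 223 kN

σ_allow = 1560/4.65 = 335.5 MPa.
A = 46.1×14.4 = 663.8 mm².
F_allow = σ_allow × A = 335.5×663.8 = 222700 N.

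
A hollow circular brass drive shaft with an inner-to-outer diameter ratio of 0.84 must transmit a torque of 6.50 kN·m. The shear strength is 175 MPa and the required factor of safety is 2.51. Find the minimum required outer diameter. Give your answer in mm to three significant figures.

d_o = 98.2 mm

τ_allow = 175/2.51 = 69.72 MPa.
For a hollow shaft τ = 16T/[πd_o³(1−k⁴)] with k = 0.84, so 1−k⁴ = 0.5021.
d_o³ = 16T/[π τ_allow (1−k⁴)] = 16×6500000/(π×69.72×0.5021) = 945600 mm³.
d_o = 98.15 mm.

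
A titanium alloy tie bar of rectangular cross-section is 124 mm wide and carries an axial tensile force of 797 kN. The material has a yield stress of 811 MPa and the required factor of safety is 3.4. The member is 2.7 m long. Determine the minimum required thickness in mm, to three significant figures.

t = 26.9 mm

σ_allow = 811/3.4 = 238.5 MPa.
Required area A = F/σ_allow = 797000/238.5 = 3341 mm².
t = A/w = 3341/124 = 26.95 mm.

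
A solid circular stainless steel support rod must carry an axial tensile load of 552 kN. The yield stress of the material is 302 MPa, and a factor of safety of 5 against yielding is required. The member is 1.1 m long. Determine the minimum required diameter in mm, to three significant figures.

d = 108 mm

Allowable stress σ_allow = 302/5 = 60.40 MPa.
Required area A = F/σ_allow = 552000/60.40 = 9139 mm².
A = πd²/4 → d = √(4A/π) = 107.9 mm.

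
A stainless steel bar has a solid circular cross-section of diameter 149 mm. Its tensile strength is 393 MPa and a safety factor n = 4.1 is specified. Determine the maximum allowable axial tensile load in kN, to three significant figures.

F_allow = 1670 kN

σ_allow = 393/4.1 = 95.85 MPa.
A = πd²/4 = π×149²/4 = 17440 mm².
F_allow = σ_allow × A = 95.85×17440 = 1.671×10^6 N.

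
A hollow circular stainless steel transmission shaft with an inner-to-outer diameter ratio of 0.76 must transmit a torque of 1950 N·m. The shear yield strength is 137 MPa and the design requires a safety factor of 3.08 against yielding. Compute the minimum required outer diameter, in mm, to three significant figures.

d_o = 69.5 mm

τ_allow = 137/3.08 = 44.48 MPa.
For a hollow shaft τ = 16T/[πd_o³(1−k⁴)] with k = 0.76, so 1−k⁴ = 0.6664.
d_o³ = 16T/[π τ_allow (1−k⁴)] = 16×1950000/(π×44.48×0.6664) = 335100 mm³.
d_o = 69.46 mm.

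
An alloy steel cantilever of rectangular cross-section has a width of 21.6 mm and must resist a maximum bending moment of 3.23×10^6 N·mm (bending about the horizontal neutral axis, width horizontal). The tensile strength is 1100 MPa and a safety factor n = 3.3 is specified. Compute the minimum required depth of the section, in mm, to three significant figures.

σ_allow = 1100/3.3 = 333.3 MPa.
For a rectangular section σ = 6M/(bh²), so h² = 6M/(b σ_allow) = 6×3230000/(21.6×333.3) = 2692 mm².
h = 51.88 mm.

h = 51.9 mm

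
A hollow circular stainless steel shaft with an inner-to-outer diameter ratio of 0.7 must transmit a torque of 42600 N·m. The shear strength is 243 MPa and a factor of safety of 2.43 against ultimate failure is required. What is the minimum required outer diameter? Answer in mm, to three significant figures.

τ_allow = 243/2.43 = 100.0 MPa.
For a hollow shaft τ = 16T/[πd_o³(1−k⁴)] with k = 0.7, so 1−k⁴ = 0.7599.
d_o³ = 16T/[π τ_allow (1−k⁴)] = 16×4.2600×10^7/(π×100.0×0.7599) = 2.855×10^6 mm³.
d_o = 141.9 mm.

d_o = 142 mm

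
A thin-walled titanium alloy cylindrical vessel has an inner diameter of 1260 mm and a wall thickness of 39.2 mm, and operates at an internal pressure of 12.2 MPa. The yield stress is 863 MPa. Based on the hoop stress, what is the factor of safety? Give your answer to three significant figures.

σ_h = pD/(2t) = 12.2×1260/(2×39.2) = 196.1 MPa.
n = 863/196.1 = 4.401.

n = 4.40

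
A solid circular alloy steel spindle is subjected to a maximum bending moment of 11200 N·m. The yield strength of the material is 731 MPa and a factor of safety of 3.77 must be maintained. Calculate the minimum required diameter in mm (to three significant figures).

σ_allow = 731/3.77 = 193.9 MPa.
For a solid circular section σ = 32M/(πd³), so d³ = 32M/(π σ_allow) = 32×1.1200×10^7/(π×193.9) = 588400 mm³.
d = 83.79 mm.

d = 83.8 mm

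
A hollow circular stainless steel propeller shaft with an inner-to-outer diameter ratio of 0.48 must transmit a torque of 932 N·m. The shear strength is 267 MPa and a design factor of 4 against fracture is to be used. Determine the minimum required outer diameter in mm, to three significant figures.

d_o = 42.2 mm

τ_allow = 267/4 = 66.75 MPa.
For a hollow shaft τ = 16T/[πd_o³(1−k⁴)] with k = 0.48, so 1−k⁴ = 0.9469.
d_o³ = 16T/[π τ_allow (1−k⁴)] = 16×932000/(π×66.75×0.9469) = 75100 mm³.
d_o = 42.19 mm.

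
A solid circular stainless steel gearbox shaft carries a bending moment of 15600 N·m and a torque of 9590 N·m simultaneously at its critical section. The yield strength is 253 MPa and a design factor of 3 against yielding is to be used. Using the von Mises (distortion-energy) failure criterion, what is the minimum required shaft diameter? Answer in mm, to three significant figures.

σ_allow = σ_y/n = 253/3 = 84.33 MPa.
For a solid shaft σ_b = 32M/(πd³) and τ = 16T/(πd³), so the von Mises stress is σ' = (16/πd³)·√(4M²+3T²).
√(4M²+3T²) = √(4×(1.560×10^7)² + 3×(9.590×10^6)²) = 3.535×10^7 N·mm.
d³ = 16×3.535×10^7/(π×84.33) = 2.135×10^6 mm³.
d = 128.8 mm.

d = 129 mm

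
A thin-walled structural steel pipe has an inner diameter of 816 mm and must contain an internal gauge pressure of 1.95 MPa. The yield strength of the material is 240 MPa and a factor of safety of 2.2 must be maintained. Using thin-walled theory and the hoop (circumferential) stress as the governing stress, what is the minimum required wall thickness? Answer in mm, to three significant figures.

σ_allow = 240/2.2 = 109.1 MPa.
Hoop stress σ_h = pD/(2t), so t = pD/(2σ_allow) = 1.95×816/(2×109.1) = 7.293 mm.

t = 7.29 mm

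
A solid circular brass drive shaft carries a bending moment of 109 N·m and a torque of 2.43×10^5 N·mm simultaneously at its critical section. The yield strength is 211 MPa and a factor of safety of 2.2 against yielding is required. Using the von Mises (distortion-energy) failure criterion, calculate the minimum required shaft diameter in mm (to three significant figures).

d = 29.3 mm

σ_allow = σ_y/n = 211/2.2 = 95.91 MPa.
For a solid shaft σ_b = 32M/(πd³) and τ = 16T/(πd³), so the von Mises stress is σ' = (16/πd³)·√(4M²+3T²).
√(4M²+3T²) = √(4×(109000)² + 3×(243000)²) = 474000 N·mm.
d³ = 16×474000/(π×95.91) = 25170 mm³.
d = 29.31 mm.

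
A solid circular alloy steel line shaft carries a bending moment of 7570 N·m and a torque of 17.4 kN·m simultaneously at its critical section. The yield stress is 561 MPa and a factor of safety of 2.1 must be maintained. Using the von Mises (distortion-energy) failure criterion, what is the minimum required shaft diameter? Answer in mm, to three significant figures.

d = 86.3 mm

σ_allow = σ_y/n = 561/2.1 = 267.1 MPa.
For a solid shaft σ_b = 32M/(πd³) and τ = 16T/(πd³), so the von Mises stress is σ' = (16/πd³)·√(4M²+3T²).
√(4M²+3T²) = √(4×(7.570×10^6)² + 3×(1.740×10^7)²) = 3.373×10^7 N·mm.
d³ = 16×3.373×10^7/(π×267.1) = 643000 mm³.
d = 86.31 mm.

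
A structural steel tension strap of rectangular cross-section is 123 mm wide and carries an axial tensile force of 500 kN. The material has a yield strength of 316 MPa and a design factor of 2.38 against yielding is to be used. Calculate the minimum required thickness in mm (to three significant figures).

t = 30.6 mm

σ_allow = 316/2.38 = 132.8 MPa.
Required area A = F/σ_allow = 500000/132.8 = 3766 mm².
t = A/w = 3766/123 = 30.62 mm.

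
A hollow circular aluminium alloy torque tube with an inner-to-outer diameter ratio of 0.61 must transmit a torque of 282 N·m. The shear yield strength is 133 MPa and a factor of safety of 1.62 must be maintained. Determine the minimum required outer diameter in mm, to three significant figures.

d_o = 27.3 mm

τ_allow = 133/1.62 = 82.10 MPa.
For a hollow shaft τ = 16T/[πd_o³(1−k⁴)] with k = 0.61, so 1−k⁴ = 0.8615.
d_o³ = 16T/[π τ_allow (1−k⁴)] = 16×282000/(π×82.10×0.8615) = 20310 mm³.
d_o = 27.28 mm.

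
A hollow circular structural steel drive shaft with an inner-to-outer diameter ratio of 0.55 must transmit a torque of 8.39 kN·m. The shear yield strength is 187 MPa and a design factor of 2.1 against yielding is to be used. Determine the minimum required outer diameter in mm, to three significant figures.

d_o = 80.8 mm

τ_allow = 187/2.1 = 89.05 MPa.
For a hollow shaft τ = 16T/[πd_o³(1−k⁴)] with k = 0.55, so 1−k⁴ = 0.9085.
d_o³ = 16T/[π τ_allow (1−k⁴)] = 16×8390000/(π×89.05×0.9085) = 528200 mm³.
d_o = 80.83 mm.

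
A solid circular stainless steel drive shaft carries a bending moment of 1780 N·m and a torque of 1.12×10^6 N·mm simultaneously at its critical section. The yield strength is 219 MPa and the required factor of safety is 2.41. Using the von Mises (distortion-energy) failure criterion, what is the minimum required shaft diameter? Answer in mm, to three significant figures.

d = 61.0 mm

σ_allow = σ_y/n = 219/2.41 = 90.87 MPa.
For a solid shaft σ_b = 32M/(πd³) and τ = 16T/(πd³), so the von Mises stress is σ' = (16/πd³)·√(4M²+3T²).
√(4M²+3T²) = √(4×(1.780×10^6)² + 3×(1.120×10^6)²) = 4.054×10^6 N·mm.
d³ = 16×4.054×10^6/(π×90.87) = 227200 mm³.
d = 61.02 mm.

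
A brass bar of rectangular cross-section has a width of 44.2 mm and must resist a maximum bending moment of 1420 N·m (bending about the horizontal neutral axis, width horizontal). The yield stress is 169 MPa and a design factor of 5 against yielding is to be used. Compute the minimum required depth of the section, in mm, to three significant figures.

σ_allow = 169/5 = 33.80 MPa.
For a rectangular section σ = 6M/(bh²), so h² = 6M/(b σ_allow) = 6×1420000/(44.2×33.80) = 5703 mm².
h = 75.52 mm.

h = 75.5 mm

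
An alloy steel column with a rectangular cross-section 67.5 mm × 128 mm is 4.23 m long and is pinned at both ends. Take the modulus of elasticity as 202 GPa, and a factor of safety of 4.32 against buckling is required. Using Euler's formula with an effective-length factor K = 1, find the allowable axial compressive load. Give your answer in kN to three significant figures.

P_allow = 84.6 kN

Buckling occurs about the weak axis: I_min = h·b³/12 = 128×67.5³/12 = 3.280×10^6 mm⁴ (b = 67.5 mm is the smaller dimension).
Effective length L_e = KL = 1×4.23 m = 4230 mm.
Euler critical load P_cr = π²EI/L_e² = π²×202000×3.280×10^6/4230² = 365500 N.
P_allow = P_cr/n = 365500/4.32 = 84610 N.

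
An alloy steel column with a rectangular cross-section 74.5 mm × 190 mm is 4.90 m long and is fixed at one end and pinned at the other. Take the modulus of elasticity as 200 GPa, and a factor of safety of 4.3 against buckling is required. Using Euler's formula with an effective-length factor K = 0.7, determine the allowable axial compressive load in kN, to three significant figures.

P_allow = 255 kN

Buckling occurs about the weak axis: I_min = h·b³/12 = 190×74.5³/12 = 6.547×10^6 mm⁴ (b = 74.5 mm is the smaller dimension).
Effective length L_e = KL = 0.7×4.90 m = 3430 mm.
Euler critical load P_cr = π²EI/L_e² = π²×200000×6.547×10^6/3430² = 1.098×10^6 N.
P_allow = P_cr/n = 1.098×10^6/4.3 = 255500 N.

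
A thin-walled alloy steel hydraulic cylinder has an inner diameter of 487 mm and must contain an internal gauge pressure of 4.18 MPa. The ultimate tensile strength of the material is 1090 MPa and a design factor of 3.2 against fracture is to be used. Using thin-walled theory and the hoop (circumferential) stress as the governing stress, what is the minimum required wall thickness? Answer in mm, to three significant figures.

σ_allow = 1090/3.2 = 340.6 MPa.
Hoop stress σ_h = pD/(2t), so t = pD/(2σ_allow) = 4.18×487/(2×340.6) = 2.988 mm.

t = 2.99 mm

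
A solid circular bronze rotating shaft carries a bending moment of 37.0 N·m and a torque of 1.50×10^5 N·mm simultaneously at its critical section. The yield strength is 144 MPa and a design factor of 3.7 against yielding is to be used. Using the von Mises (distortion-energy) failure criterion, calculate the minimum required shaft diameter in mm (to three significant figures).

d = 32.8 mm

σ_allow = σ_y/n = 144/3.7 = 38.92 MPa.
For a solid shaft σ_b = 32M/(πd³) and τ = 16T/(πd³), so the von Mises stress is σ' = (16/πd³)·√(4M²+3T²).
√(4M²+3T²) = √(4×(37000)² + 3×(150000)²) = 270100 N·mm.
d³ = 16×270100/(π×38.92) = 35350 mm³.
d = 32.82 mm.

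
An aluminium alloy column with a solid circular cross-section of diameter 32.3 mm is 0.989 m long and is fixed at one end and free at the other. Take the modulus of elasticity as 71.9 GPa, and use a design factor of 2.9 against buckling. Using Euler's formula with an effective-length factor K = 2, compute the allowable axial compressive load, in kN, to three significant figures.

I = πd⁴/64 = π×32.3⁴/64 = 53430 mm⁴.
Effective length L_e = KL = 2×0.989 m = 1978 mm.
Euler critical load P_cr = π²EI/L_e² = π²×71900×53430/1978² = 9691 N.
P_allow = P_cr/n = 9691/2.9 = 3342 N.

P_allow = 3.34 kN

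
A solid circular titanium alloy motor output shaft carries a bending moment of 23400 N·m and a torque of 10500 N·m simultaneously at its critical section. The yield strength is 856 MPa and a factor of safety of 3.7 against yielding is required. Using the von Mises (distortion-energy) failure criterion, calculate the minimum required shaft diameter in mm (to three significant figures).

σ_allow = σ_y/n = 856/3.7 = 231.4 MPa.
For a solid shaft σ_b = 32M/(πd³) and τ = 16T/(πd³), so the von Mises stress is σ' = (16/πd³)·√(4M²+3T²).
√(4M²+3T²) = √(4×(2.340×10^7)² + 3×(1.050×10^7)²) = 5.021×10^7 N·mm.
d³ = 16×5.021×10^7/(π×231.4) = 1.105×10^6 mm³.
d = 103.4 mm.

d = 103 mm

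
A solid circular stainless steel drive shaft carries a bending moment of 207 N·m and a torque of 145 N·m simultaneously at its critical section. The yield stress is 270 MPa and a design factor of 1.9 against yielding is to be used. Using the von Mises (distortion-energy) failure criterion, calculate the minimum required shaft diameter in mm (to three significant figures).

σ_allow = σ_y/n = 270/1.9 = 142.1 MPa.
For a solid shaft σ_b = 32M/(πd³) and τ = 16T/(πd³), so the von Mises stress is σ' = (16/πd³)·√(4M²+3T²).
√(4M²+3T²) = √(4×(207000)² + 3×(145000)²) = 484200 N·mm.
d³ = 16×484200/(π×142.1) = 17350 mm³.
d = 25.89 mm.

d = 25.9 mm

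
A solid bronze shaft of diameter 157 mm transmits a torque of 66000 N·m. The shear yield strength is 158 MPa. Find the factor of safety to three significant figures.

τ = 16T/(πd³) = 16×6.6000×10^7/(π×157³) = 86.86 MPa.
n = τ_limit/τ = 158/86.86 = 1.819.

n = 1.82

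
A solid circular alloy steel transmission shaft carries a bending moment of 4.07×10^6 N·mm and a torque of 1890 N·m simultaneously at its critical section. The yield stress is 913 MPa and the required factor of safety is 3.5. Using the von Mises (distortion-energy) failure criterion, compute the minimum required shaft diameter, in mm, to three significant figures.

σ_allow = σ_y/n = 913/3.5 = 260.9 MPa.
For a solid shaft σ_b = 32M/(πd³) and τ = 16T/(πd³), so the von Mises stress is σ' = (16/πd³)·√(4M²+3T²).
√(4M²+3T²) = √(4×(4.070×10^6)² + 3×(1.890×10^6)²) = 8.774×10^6 N·mm.
d³ = 16×8.774×10^6/(π×260.9) = 171300 mm³.
d = 55.54 mm.

d = 55.5 mm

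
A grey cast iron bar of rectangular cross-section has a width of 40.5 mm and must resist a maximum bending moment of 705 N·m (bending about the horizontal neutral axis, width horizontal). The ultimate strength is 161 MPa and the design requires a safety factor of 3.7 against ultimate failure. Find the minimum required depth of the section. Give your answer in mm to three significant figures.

h = 49.0 mm

σ_allow = 161/3.7 = 43.51 MPa.
For a rectangular section σ = 6M/(bh²), so h² = 6M/(b σ_allow) = 6×705000/(40.5×43.51) = 2400 mm².
h = 48.99 mm.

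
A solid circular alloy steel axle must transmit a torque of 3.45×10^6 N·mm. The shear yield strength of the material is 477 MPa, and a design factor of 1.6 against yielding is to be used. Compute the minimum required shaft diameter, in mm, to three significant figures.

Allowable shear stress τ_allow = 477/1.6 = 298.1 MPa.
For a solid shaft τ = 16T/(πd³), so d³ = 16T/(π τ_allow) = 16×3450000/(π×298.1) = 58940 mm³.
d = (58940)^(1/3) = 38.92 mm.

d = 38.9 mm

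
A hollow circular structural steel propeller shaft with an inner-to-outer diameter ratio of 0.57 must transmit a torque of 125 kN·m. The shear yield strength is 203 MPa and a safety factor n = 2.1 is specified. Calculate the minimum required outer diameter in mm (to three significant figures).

τ_allow = 203/2.1 = 96.67 MPa.
For a hollow shaft τ = 16T/[πd_o³(1−k⁴)] with k = 0.57, so 1−k⁴ = 0.8944.
d_o³ = 16T/[π τ_allow (1−k⁴)] = 16×1.2500×10^8/(π×96.67×0.8944) = 7.363×10^6 mm³.
d_o = 194.5 mm.

d_o = 195 mm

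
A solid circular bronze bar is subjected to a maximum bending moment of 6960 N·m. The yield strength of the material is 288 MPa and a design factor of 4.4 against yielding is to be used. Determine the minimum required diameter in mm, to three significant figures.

σ_allow = 288/4.4 = 65.45 MPa.
For a solid circular section σ = 32M/(πd³), so d³ = 32M/(π σ_allow) = 32×6960000/(π×65.45) = 1.083×10^6 mm³.
d = 102.7 mm.

d = 103 mm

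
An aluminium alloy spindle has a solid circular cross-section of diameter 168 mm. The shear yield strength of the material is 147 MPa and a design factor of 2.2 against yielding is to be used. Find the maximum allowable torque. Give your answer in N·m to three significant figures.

τ_allow = 147/2.2 = 66.82 MPa.
For a solid shaft T_allow = τ_allow·πd³/16; πd³/16 = π×168³/16 = 931000 mm³.
T_allow = 66.82×931000 = 6.221×10^7 N·mm = 62210 N·m.

T_allow = 62200 N·m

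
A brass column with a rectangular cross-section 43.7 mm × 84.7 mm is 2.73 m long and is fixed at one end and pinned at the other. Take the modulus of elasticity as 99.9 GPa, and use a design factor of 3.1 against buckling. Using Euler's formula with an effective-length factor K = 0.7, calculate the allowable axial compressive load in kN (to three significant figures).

P_allow = 51.3 kN

Buckling occurs about the weak axis: I_min = h·b³/12 = 84.7×43.7³/12 = 589000 mm⁴ (b = 43.7 mm is the smaller dimension).
Effective length L_e = KL = 0.7×2.73 m = 1911 mm.
Euler critical load P_cr = π²EI/L_e² = π²×99900×589000/1911² = 159000 N.
P_allow = P_cr/n = 159000/3.1 = 51300 N.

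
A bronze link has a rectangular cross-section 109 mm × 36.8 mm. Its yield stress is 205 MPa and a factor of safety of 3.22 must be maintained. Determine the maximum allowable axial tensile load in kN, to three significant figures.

σ_allow = 205/3.22 = 63.66 MPa.
A = 109×36.8 = 4011 mm².
F_allow = σ_allow × A = 63.66×4011 = 255400 N.

F_allow = 255 kN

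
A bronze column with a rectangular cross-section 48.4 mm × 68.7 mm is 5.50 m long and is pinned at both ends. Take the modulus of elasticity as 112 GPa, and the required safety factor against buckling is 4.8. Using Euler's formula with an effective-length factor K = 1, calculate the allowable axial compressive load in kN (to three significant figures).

Buckling occurs about the weak axis: I_min = h·b³/12 = 68.7×48.4³/12 = 649100 mm⁴ (b = 48.4 mm is the smaller dimension).
Effective length L_e = KL = 1×5.50 m = 5500 mm.
Euler critical load P_cr = π²EI/L_e² = π²×112000×649100/5500² = 23720 N.
P_allow = P_cr/n = 23720/4.8 = 4942 N.

P_allow = 4.94 kN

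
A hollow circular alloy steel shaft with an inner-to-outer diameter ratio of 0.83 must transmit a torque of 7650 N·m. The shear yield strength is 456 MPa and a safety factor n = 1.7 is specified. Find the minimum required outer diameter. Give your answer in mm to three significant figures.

τ_allow = 456/1.7 = 268.2 MPa.
For a hollow shaft τ = 16T/[πd_o³(1−k⁴)] with k = 0.83, so 1−k⁴ = 0.5254.
d_o³ = 16T/[π τ_allow (1−k⁴)] = 16×7650000/(π×268.2×0.5254) = 276400 mm³.
d_o = 65.14 mm.

d_o = 65.1 mm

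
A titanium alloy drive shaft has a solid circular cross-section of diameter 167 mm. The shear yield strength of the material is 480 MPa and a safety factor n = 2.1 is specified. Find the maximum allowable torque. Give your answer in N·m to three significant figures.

T_allow = 2.09×10^5 N·m

τ_allow = 480/2.1 = 228.6 MPa.
For a solid shaft T_allow = τ_allow·πd³/16; πd³/16 = π×167³/16 = 914500 mm³.
T_allow = 228.6×914500 = 2.090×10^8 N·mm = 209000 N·m.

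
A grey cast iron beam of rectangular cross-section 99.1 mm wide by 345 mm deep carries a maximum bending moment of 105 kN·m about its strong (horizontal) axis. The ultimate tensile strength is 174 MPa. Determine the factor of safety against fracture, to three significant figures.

Section modulus S = bh²/6 = 99.1×345²/6 = 1.966×10^6 mm³.
σ = M/S = 1.0500×10^8/1.966×10^6 = 53.41 MPa.
n = 174/53.41 = 3.258.

n = 3.26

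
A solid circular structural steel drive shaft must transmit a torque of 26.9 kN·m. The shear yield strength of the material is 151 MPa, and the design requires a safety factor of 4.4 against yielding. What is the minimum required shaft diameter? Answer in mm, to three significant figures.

Allowable shear stress τ_allow = 151/4.4 = 34.32 MPa.
For a solid shaft τ = 16T/(πd³), so d³ = 16T/(π τ_allow) = 16×2.6900×10^7/(π×34.32) = 3.992×10^6 mm³.
d = (3.992×10^6)^(1/3) = 158.6 mm.

d = 159 mm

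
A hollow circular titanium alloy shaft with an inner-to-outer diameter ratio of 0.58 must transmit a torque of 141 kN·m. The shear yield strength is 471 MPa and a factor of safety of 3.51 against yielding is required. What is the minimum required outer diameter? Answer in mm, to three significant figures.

τ_allow = 471/3.51 = 134.2 MPa.
For a hollow shaft τ = 16T/[πd_o³(1−k⁴)] with k = 0.58, so 1−k⁴ = 0.8868.
d_o³ = 16T/[π τ_allow (1−k⁴)] = 16×1.4100×10^8/(π×134.2×0.8868) = 6.034×10^6 mm³.
d_o = 182.1 mm.

d_o = 182 mm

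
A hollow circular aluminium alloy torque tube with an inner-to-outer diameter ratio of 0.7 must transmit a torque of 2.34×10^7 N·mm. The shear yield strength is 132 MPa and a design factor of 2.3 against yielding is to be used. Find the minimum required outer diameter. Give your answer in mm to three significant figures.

d_o = 140 mm

τ_allow = 132/2.3 = 57.39 MPa.
For a hollow shaft τ = 16T/[πd_o³(1−k⁴)] with k = 0.7, so 1−k⁴ = 0.7599.
d_o³ = 16T/[π τ_allow (1−k⁴)] = 16×2.3400×10^7/(π×57.39×0.7599) = 2.733×10^6 mm³.
d_o = 139.8 mm.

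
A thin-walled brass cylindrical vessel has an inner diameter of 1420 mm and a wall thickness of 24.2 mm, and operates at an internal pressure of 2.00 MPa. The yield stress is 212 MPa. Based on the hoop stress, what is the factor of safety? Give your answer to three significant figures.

σ_h = pD/(2t) = 2.00×1420/(2×24.2) = 58.68 MPa.
n = 212/58.68 = 3.613.

n = 3.61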